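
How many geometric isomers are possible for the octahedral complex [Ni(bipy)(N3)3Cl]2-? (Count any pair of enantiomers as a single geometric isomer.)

2

The six octahedral sites form three mutually perpendicular trans pairs.
Each bipy is bidentate and must span two cis positions.
Systematic placement gives 2 geometric isomers: N3 fac; N3 mer.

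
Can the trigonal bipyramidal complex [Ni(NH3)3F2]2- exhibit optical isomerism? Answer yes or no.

In a trigonal bipyramid the two axial positions differ from the three equatorial ones.
The distinct arrangements are (3 in all): F both axial; F one axial, one equatorial; F both equatorial.
Each arrangement has an internal mirror plane or centre of symmetry, so none is chiral.

no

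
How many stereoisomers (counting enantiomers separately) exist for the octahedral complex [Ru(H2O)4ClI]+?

2

Working through the distinct placements yields 2 geometric isomers: Cl and I mutually cis; Cl and I mutually trans.
Each arrangement has an internal mirror plane or centre of symmetry, so none is chiral.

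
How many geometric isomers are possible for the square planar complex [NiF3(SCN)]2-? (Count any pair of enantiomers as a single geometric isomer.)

1

In a square planar complex each vertex has one trans partner and two cis neighbours.
Only one geometric arrangement is possible.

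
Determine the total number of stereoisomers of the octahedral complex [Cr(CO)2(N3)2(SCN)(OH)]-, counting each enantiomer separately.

8

In an octahedral complex each vertex has one trans partner and four cis neighbours.
There are 6 geometric isomers: CO trans, N3 trans; CO trans, N3 cis; CO cis, N3 cis (3 arrangements, 2 chiral); CO cis, N3 trans.
Of these, 2 lack any improper symmetry element and so occur as enantiomeric pairs, giving 6 + 2 = 8 stereoisomers in total.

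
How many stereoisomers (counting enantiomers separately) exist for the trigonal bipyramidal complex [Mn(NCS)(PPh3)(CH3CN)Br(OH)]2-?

In a trigonal bipyramid the two axial positions differ from the three equatorial ones.
Placing the ligands in turn and identifying arrangements related by rotation or reflection leaves 10 distinct geometric isomers.
Of these, 10 lack any improper symmetry element and so occur as enantiomeric pairs, giving 10 + 10 = 20 stereoisomers in total.

20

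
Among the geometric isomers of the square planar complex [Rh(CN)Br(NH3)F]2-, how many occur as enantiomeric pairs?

0

In a square planar complex each vertex has one trans partner and two cis neighbours.
Systematic placement gives 3 geometric isomers: (Br/F trans, CN/NH3 trans); (Br/NH3 trans, CN/F trans); (Br/CN trans, F/NH3 trans).
Each arrangement has an internal mirror plane or centre of symmetry, so none is chiral.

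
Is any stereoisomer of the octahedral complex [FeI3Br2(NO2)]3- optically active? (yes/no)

no

The distinct arrangements are (3 in all): I mer, Br trans; I fac, Br cis; I mer, Br cis.
Each arrangement has an internal mirror plane or centre of symmetry, so none is chiral.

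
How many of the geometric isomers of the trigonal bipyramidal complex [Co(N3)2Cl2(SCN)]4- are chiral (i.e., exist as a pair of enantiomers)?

1

In a trigonal bipyramid the two axial positions differ from the three equatorial ones.
Exhaustive case analysis gives 5 geometric isomers.
One of these lacks any improper symmetry element and so occurs as an enantiomeric pair, giving 5 + 1 = 6 stereoisomers in total.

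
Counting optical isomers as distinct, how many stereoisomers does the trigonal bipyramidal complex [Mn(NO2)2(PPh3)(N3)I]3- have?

A trigonal bipyramid has two axial and three equatorial sites, which are chemically inequivalent.
Systematic enumeration (placing each ligand type in turn and discarding arrangements equivalent by rotation or reflection) gives 7 geometric isomers.
Of these, 3 lack any improper symmetry element and so occur as enantiomeric pairs, giving 7 + 3 = 10 stereoisomers in total.

10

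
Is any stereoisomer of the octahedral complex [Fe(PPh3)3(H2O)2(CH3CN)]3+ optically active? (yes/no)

no

The distinct arrangements are (3 in all): PPh3 mer, H2O cis; PPh3 mer, H2O trans; PPh3 fac, H2O cis.
Each arrangement has an internal mirror plane or centre of symmetry, so none is chiral.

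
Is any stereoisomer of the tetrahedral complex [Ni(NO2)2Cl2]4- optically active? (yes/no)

All four vertices of a tetrahedron are equivalent and mutually adjacent, so cis/trans isomerism cannot arise.
Only one geometric arrangement is possible.

no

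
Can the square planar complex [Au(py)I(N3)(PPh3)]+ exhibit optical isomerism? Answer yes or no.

A square has two trans pairs of vertices; adjacent vertices are cis.
There are 3 geometric isomers: (I/PPh3 trans, N3/py trans); (I/py trans, N3/PPh3 trans); (I/N3 trans, PPh3/py trans).
Each arrangement has an internal mirror plane or centre of symmetry, so none is chiral.

no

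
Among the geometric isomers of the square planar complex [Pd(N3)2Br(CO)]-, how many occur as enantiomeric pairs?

A square has two trans pairs of vertices; adjacent vertices are cis.
There are 2 geometric isomers: N3 cis; N3 trans.
Each arrangement has an internal mirror plane or centre of symmetry, so none is chiral.

0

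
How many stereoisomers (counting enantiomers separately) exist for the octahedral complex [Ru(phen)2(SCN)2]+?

3

The six octahedral sites form three mutually perpendicular trans pairs.
Each phen is bidentate and must span two cis positions.
Systematic placement gives 2 geometric isomers: SCN trans; SCN cis (chiral).
One of these lacks any improper symmetry element and so occurs as an enantiomeric pair, giving 2 + 1 = 3 stereoisomers in total.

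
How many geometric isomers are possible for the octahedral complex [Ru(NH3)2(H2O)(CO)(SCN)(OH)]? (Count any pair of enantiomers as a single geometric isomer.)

Systematic enumeration (placing each ligand type in turn and discarding arrangements equivalent by rotation or reflection) gives 9 geometric isomers.

9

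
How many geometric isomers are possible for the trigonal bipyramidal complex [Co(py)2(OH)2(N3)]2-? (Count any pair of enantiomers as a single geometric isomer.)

5

In a trigonal bipyramid the two axial positions differ from the three equatorial ones.
Placing the ligands in turn and identifying arrangements related by rotation or reflection leaves 5 distinct geometric isomers.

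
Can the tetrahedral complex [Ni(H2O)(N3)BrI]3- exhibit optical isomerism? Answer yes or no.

yes

In a tetrahedral complex all four positions are equivalent and every pair of ligands is adjacent — there is no cis/trans distinction.
Only one geometric arrangement is possible; it has no improper symmetry element, so it exists as a pair of enantiomers (2 stereoisomers).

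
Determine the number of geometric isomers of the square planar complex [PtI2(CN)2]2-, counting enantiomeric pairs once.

In a square planar complex each vertex has one trans partner and two cis neighbours.
Working through the distinct placements yields 2 geometric isomers: I cis; I trans.

2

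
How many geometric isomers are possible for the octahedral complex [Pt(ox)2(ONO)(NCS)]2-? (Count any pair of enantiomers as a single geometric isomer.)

In an octahedral complex each vertex has one trans partner and four cis neighbours.
Each ox is bidentate and must span two cis positions.
Working through the distinct placements yields 2 geometric isomers: ONO and NCS mutually trans; ONO and NCS mutually cis (chiral).

2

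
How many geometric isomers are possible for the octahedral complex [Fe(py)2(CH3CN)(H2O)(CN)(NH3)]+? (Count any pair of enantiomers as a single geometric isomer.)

9

In an octahedral complex each vertex has one trans partner and four cis neighbours.
Systematic enumeration (placing each ligand type in turn and discarding arrangements equivalent by rotation or reflection) gives 9 geometric isomers.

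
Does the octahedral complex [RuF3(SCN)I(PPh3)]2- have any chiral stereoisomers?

yes

An octahedron has six vertices in three trans pairs; every non-trans pair is cis.
Systematic placement gives 4 geometric isomers: F mer (3 arrangements); F fac (chiral).
One of these lacks any improper symmetry element and so occurs as an enantiomeric pair, giving 4 + 1 = 5 stereoisomers in total.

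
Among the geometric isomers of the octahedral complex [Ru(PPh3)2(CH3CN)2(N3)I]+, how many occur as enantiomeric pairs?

2

In an octahedral complex each vertex has one trans partner and four cis neighbours.
There are 6 geometric isomers: PPh3 trans, CH3CN trans; PPh3 cis, CH3CN trans; PPh3 trans, CH3CN cis; PPh3 cis, CH3CN cis (3 arrangements, 2 chiral).
Of these, 2 lack any improper symmetry element and so occur as enantiomeric pairs, giving 6 + 2 = 8 stereoisomers in total.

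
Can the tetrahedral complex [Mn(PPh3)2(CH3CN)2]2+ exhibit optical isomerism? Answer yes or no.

no

Only one geometric arrangement is possible.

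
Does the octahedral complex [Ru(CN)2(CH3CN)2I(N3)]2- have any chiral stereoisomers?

yes

Systematic placement gives 6 geometric isomers: CN trans, CH3CN trans; CN cis, CH3CN trans; CN cis, CH3CN cis (3 arrangements, 2 chiral); CN trans, CH3CN cis.
Of these, 2 lack any improper symmetry element and so occur as enantiomeric pairs, giving 6 + 2 = 8 stereoisomers in total.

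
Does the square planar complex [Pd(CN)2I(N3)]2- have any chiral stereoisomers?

no

In a square planar complex each vertex has one trans partner and two cis neighbours.
Systematic placement gives 2 geometric isomers: CN cis; CN trans.
Each arrangement has an internal mirror plane or centre of symmetry, so none is chiral.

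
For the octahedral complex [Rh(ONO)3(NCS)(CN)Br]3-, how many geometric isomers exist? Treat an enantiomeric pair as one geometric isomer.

An octahedron has six vertices in three trans pairs; every non-trans pair is cis.
Systematic placement gives 4 geometric isomers: ONO mer (3 arrangements); ONO fac (chiral).

4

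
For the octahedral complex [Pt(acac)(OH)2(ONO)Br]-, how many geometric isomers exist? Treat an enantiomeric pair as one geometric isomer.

An octahedron has six vertices in three trans pairs; every non-trans pair is cis.
Each acac is bidentate and must span two cis positions.
Working through the distinct placements yields 4 geometric isomers: OH cis (3 arrangements, 2 chiral); OH trans.

4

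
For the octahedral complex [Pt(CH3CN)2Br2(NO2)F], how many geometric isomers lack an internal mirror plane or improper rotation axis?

The six octahedral sites form three mutually perpendicular trans pairs.
Working through the distinct placements yields 6 geometric isomers: CH3CN trans, Br trans; CH3CN cis, Br trans; CH3CN cis, Br cis (3 arrangements, 2 chiral); CH3CN trans, Br cis.
Of these, 2 lack any improper symmetry element and so occur as enantiomeric pairs, giving 6 + 2 = 8 stereoisomers in total.

2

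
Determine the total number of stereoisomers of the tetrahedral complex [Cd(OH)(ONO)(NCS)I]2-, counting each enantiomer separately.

2

Only one geometric arrangement is possible; it has no improper symmetry element, so it exists as a pair of enantiomers (2 stereoisomers).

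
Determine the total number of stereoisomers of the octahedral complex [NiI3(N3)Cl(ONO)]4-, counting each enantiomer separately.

Working through the distinct placements yields 4 geometric isomers: I mer (3 arrangements); I fac (chiral).
One of these lacks any improper symmetry element and so occurs as an enantiomeric pair, giving 4 + 1 = 5 stereoisomers in total.

5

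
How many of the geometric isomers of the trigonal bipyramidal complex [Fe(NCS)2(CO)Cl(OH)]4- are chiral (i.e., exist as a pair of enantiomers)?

3

In a trigonal bipyramid the two axial positions differ from the three equatorial ones.
Systematic enumeration (placing each ligand type in turn and discarding arrangements equivalent by rotation or reflection) gives 7 geometric isomers.
Of these, 3 lack any improper symmetry element and so occur as enantiomeric pairs, giving 7 + 3 = 10 stereoisomers in total.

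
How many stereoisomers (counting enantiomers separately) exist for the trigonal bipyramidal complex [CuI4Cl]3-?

2

In a trigonal bipyramid the two axial positions differ from the three equatorial ones.
The distinct arrangements are (2 in all): Cl axial; Cl equatorial.
Each arrangement has an internal mirror plane or centre of symmetry, so none is chiral.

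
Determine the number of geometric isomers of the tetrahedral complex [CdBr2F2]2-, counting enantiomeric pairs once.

In a tetrahedral complex all four positions are equivalent and every pair of ligands is adjacent — there is no cis/trans distinction.
Only one geometric arrangement is possible.

1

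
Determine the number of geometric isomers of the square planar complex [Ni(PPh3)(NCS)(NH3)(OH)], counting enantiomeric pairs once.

3

In a square planar complex each vertex has one trans partner and two cis neighbours.
Working through the distinct placements yields 3 geometric isomers: (NCS/OH trans, NH3/PPh3 trans); (NCS/PPh3 trans, NH3/OH trans); (NCS/NH3 trans, OH/PPh3 trans).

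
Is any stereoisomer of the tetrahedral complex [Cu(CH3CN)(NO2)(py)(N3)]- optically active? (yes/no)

yes

All four vertices of a tetrahedron are equivalent and mutually adjacent, so cis/trans isomerism cannot arise.
Only one geometric arrangement is possible; it has no improper symmetry element, so it exists as a pair of enantiomers (2 stereoisomers).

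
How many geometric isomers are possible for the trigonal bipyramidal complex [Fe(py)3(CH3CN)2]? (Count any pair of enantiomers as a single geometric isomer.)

3

There are 3 geometric isomers: CH3CN both axial; CH3CN one axial, one equatorial; CH3CN both equatorial.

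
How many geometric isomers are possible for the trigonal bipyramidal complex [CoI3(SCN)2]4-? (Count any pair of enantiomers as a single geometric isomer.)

A trigonal bipyramid has two axial and three equatorial sites, which are chemically inequivalent.
The distinct arrangements are (3 in all): SCN both equatorial; SCN one axial, one equatorial; SCN both axial.

3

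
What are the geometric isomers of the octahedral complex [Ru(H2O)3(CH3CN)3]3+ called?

fac and mer

An octahedron has six vertices in three trans pairs; every non-trans pair is cis.
The distinct arrangements are (2 in all): H2O mer; H2O fac.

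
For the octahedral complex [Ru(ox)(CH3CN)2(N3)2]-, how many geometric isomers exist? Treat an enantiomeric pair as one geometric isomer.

3

The six octahedral sites form three mutually perpendicular trans pairs.
Each ox is bidentate and must span two cis positions.
Systematic placement gives 3 geometric isomers: CH3CN trans, N3 cis; CH3CN cis, N3 cis (chiral); CH3CN cis, N3 trans.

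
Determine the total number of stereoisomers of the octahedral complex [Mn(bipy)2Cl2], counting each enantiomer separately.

In an octahedral complex each vertex has one trans partner and four cis neighbours.
Each bipy is bidentate and must span two cis positions.
There are 2 geometric isomers: Cl trans; Cl cis (chiral).
One of these lacks any improper symmetry element and so occurs as an enantiomeric pair, giving 2 + 1 = 3 stereoisomers in total.

3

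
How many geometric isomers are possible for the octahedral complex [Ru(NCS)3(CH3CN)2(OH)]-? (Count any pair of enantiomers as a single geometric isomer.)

3

In an octahedral complex each vertex has one trans partner and four cis neighbours.
There are 3 geometric isomers: NCS mer, CH3CN trans; NCS fac, CH3CN cis; NCS mer, CH3CN cis.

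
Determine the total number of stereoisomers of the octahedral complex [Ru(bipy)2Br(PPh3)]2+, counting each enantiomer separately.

3

In an octahedral complex each vertex has one trans partner and four cis neighbours.
Each bipy is bidentate and must span two cis positions.
There are 2 geometric isomers: Br and PPh3 mutually trans; Br and PPh3 mutually cis (chiral).
One of these lacks any improper symmetry element and so occurs as an enantiomeric pair, giving 2 + 1 = 3 stereoisomers in total.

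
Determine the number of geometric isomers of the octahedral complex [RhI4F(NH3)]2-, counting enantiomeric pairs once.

2

In an octahedral complex each vertex has one trans partner and four cis neighbours.
The distinct arrangements are (2 in all): F and NH3 mutually cis; F and NH3 mutually trans.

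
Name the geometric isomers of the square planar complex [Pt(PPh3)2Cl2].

A square has two trans pairs of vertices; adjacent vertices are cis.
There are 2 geometric isomers: PPh3 cis; PPh3 trans.

cis and trans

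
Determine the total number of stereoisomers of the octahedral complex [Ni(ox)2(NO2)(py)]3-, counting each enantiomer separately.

The six octahedral sites form three mutually perpendicular trans pairs.
Each ox is bidentate and must span two cis positions.
Working through the distinct placements yields 2 geometric isomers: NO2 and py mutually cis (chiral); NO2 and py mutually trans.
One of these lacks any improper symmetry element and so occurs as an enantiomeric pair, giving 2 + 1 = 3 stereoisomers in total.

3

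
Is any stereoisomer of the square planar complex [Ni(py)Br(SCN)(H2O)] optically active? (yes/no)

no

A square has two trans pairs of vertices; adjacent vertices are cis.
Working through the distinct placements yields 3 geometric isomers: (Br/SCN trans, H2O/py trans); (Br/py trans, H2O/SCN trans); (Br/H2O trans, SCN/py trans).
Each arrangement has an internal mirror plane or centre of symmetry, so none is chiral.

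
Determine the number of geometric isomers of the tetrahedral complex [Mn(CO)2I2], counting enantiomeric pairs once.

1

In a tetrahedral complex all four positions are equivalent and every pair of ligands is adjacent — there is no cis/trans distinction.
Only one geometric arrangement is possible.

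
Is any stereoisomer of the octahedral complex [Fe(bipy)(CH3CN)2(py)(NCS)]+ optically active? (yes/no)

In an octahedral complex each vertex has one trans partner and four cis neighbours.
Each bipy is bidentate and must span two cis positions.
There are 4 geometric isomers: CH3CN trans; CH3CN cis (3 arrangements, 2 chiral).
Of these, 2 lack any improper symmetry element and so occur as enantiomeric pairs, giving 4 + 2 = 6 stereoisomers in total.

yes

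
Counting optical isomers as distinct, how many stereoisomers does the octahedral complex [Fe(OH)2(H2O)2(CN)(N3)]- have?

8

In an octahedral complex each vertex has one trans partner and four cis neighbours.
The distinct arrangements are (6 in all): OH trans, H2O cis; OH cis, H2O cis (3 arrangements, 2 chiral); OH trans, H2O trans; OH cis, H2O trans.
Of these, 2 lack any improper symmetry element and so occur as enantiomeric pairs, giving 6 + 2 = 8 stereoisomers in total.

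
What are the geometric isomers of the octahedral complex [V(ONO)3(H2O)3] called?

fac and mer

An octahedron has six vertices in three trans pairs; every non-trans pair is cis.
There are 2 geometric isomers: ONO mer; ONO fac.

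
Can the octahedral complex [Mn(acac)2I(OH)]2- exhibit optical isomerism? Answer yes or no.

The six octahedral sites form three mutually perpendicular trans pairs.
Each acac is bidentate and must span two cis positions.
The distinct arrangements are (2 in all): I and OH mutually trans; I and OH mutually cis (chiral).
One of these lacks any improper symmetry element and so occurs as an enantiomeric pair, giving 2 + 1 = 3 stereoisomers in total.

yes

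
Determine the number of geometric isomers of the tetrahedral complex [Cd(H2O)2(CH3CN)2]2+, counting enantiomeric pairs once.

1

All four vertices of a tetrahedron are equivalent and mutually adjacent, so cis/trans isomerism cannot arise.
Only one geometric arrangement is possible.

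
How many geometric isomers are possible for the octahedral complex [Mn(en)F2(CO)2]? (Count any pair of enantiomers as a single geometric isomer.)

The six octahedral sites form three mutually perpendicular trans pairs.
Each en is bidentate and must span two cis positions.
The distinct arrangements are (3 in all): F cis, CO trans; F cis, CO cis (chiral); F trans, CO cis.

3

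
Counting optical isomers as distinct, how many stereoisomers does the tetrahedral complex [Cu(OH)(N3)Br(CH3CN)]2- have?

2

In a tetrahedral complex all four positions are equivalent and every pair of ligands is adjacent — there is no cis/trans distinction.
Only one geometric arrangement is possible; it has no improper symmetry element, so it exists as a pair of enantiomers (2 stereoisomers).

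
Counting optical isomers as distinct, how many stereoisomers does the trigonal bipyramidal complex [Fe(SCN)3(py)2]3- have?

A trigonal bipyramid has two axial and three equatorial sites, which are chemically inequivalent.
Working through the distinct placements yields 3 geometric isomers: py both equatorial; py one axial, one equatorial; py both axial.
Each arrangement has an internal mirror plane or centre of symmetry, so none is chiral.

3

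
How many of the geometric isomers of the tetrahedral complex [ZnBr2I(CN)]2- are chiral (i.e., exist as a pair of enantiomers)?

All four vertices of a tetrahedron are equivalent and mutually adjacent, so cis/trans isomerism cannot arise.
Only one geometric arrangement is possible.

0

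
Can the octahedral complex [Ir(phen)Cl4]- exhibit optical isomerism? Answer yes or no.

The six octahedral sites form three mutually perpendicular trans pairs.
Each phen is bidentate and must span two cis positions.
Only one geometric arrangement is possible.

no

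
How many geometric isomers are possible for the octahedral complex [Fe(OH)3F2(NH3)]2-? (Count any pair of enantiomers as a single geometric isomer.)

The distinct arrangements are (3 in all): OH mer, F trans; OH mer, F cis; OH fac, F cis.

3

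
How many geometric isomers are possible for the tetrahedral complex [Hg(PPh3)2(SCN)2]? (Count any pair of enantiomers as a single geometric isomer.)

All four vertices of a tetrahedron are equivalent and mutually adjacent, so cis/trans isomerism cannot arise.
Only one geometric arrangement is possible.

1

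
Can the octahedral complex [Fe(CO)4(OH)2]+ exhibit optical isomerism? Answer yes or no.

no

The six octahedral sites form three mutually perpendicular trans pairs.
The distinct arrangements are (2 in all): OH trans; OH cis.
Each arrangement has an internal mirror plane or centre of symmetry, so none is chiral.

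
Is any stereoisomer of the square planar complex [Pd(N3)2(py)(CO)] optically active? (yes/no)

The distinct arrangements are (2 in all): N3 cis; N3 trans.
Each arrangement has an internal mirror plane or centre of symmetry, so none is chiral.

no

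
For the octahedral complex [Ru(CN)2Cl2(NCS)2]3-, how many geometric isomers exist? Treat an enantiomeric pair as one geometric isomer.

5

The six octahedral sites form three mutually perpendicular trans pairs.
The distinct arrangements are (5 in all): CN trans, Cl trans, NCS trans; CN trans, Cl cis, NCS cis; CN cis, Cl cis, NCS trans; CN cis, Cl cis, NCS cis (chiral); CN cis, Cl trans, NCS cis.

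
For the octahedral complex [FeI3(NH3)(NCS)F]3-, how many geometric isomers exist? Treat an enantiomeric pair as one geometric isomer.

Working through the distinct placements yields 4 geometric isomers: I mer (3 arrangements); I fac (chiral).

4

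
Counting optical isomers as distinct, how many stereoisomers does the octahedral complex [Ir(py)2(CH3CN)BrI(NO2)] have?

15

The six octahedral sites form three mutually perpendicular trans pairs.
Exhaustive case analysis gives 9 geometric isomers.
Of these, 6 lack any improper symmetry element and so occur as enantiomeric pairs, giving 9 + 6 = 15 stereoisomers in total.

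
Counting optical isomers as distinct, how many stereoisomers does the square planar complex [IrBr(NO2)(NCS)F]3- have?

3

A square has two trans pairs of vertices; adjacent vertices are cis.
The distinct arrangements are (3 in all): (Br/NCS trans, F/NO2 trans); (Br/NO2 trans, F/NCS trans); (Br/F trans, NCS/NO2 trans).
Each arrangement has an internal mirror plane or centre of symmetry, so none is chiral.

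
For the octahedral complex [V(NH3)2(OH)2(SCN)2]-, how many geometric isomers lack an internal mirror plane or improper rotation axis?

1

In an octahedral complex each vertex has one trans partner and four cis neighbours.
There are 5 geometric isomers: NH3 trans, OH trans, SCN trans; NH3 trans, OH cis, SCN cis; NH3 cis, OH cis, SCN trans; NH3 cis, OH cis, SCN cis (chiral); NH3 cis, OH trans, SCN cis.
One of these lacks any improper symmetry element and so occurs as an enantiomeric pair, giving 5 + 1 = 6 stereoisomers in total.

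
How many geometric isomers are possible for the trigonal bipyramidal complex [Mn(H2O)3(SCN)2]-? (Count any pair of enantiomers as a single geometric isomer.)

Working through the distinct placements yields 3 geometric isomers: SCN both equatorial; SCN one axial, one equatorial; SCN both axial.

3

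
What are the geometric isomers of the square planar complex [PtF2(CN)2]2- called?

In a square planar complex each vertex has one trans partner and two cis neighbours.
The distinct arrangements are (2 in all): F cis; F trans.

cis and trans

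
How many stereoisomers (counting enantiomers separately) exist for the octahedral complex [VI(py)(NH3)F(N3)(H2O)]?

30

In an octahedral complex each vertex has one trans partner and four cis neighbours.
Placing the ligands in turn and identifying arrangements related by rotation or reflection leaves 15 distinct geometric isomers.
Of these, 15 lack any improper symmetry element and so occur as enantiomeric pairs, giving 15 + 15 = 30 stereoisomers in total.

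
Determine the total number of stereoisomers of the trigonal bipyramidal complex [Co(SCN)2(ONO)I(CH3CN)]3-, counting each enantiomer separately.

10

A trigonal bipyramid has two axial and three equatorial sites, which are chemically inequivalent.
Placing the ligands in turn and identifying arrangements related by rotation or reflection leaves 7 distinct geometric isomers.
Of these, 3 lack any improper symmetry element and so occur as enantiomeric pairs, giving 7 + 3 = 10 stereoisomers in total.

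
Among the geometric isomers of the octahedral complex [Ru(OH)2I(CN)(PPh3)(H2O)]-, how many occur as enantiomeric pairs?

The six octahedral sites form three mutually perpendicular trans pairs.
Systematic enumeration (placing each ligand type in turn and discarding arrangements equivalent by rotation or reflection) gives 9 geometric isomers.
Of these, 6 lack any improper symmetry element and so occur as enantiomeric pairs, giving 9 + 6 = 15 stereoisomers in total.

6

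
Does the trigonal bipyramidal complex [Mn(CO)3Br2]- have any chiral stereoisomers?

In a trigonal bipyramid the two axial positions differ from the three equatorial ones.
The distinct arrangements are (3 in all): Br both axial; Br one axial, one equatorial; Br both equatorial.
Each arrangement has an internal mirror plane or centre of symmetry, so none is chiral.

no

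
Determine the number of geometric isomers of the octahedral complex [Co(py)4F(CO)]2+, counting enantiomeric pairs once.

2

An octahedron has six vertices in three trans pairs; every non-trans pair is cis.
There are 2 geometric isomers: F and CO mutually trans; F and CO mutually cis.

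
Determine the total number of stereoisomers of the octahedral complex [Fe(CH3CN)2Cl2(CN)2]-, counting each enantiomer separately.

The six octahedral sites form three mutually perpendicular trans pairs.
Working through the distinct placements yields 5 geometric isomers: CH3CN trans, Cl trans, CN trans; CH3CN trans, Cl cis, CN cis; CH3CN cis, Cl trans, CN cis; CH3CN cis, Cl cis, CN cis (chiral); CH3CN cis, Cl cis, CN trans.
One of these lacks any improper symmetry element and so occurs as an enantiomeric pair, giving 5 + 1 = 6 stereoisomers in total.

6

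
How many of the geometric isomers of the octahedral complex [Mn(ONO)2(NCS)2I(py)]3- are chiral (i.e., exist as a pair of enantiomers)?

2

Systematic placement gives 6 geometric isomers: ONO cis, NCS cis (3 arrangements, 2 chiral); ONO trans, NCS cis; ONO cis, NCS trans; ONO trans, NCS trans.
Of these, 2 lack any improper symmetry element and so occur as enantiomeric pairs, giving 6 + 2 = 8 stereoisomers in total.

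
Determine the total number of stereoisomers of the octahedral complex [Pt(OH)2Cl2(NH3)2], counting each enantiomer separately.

An octahedron has six vertices in three trans pairs; every non-trans pair is cis.
The distinct arrangements are (5 in all): OH trans, Cl trans, NH3 trans; OH cis, Cl trans, NH3 cis; OH trans, Cl cis, NH3 cis; OH cis, Cl cis, NH3 cis (chiral); OH cis, Cl cis, NH3 trans.
One of these lacks any improper symmetry element and so occurs as an enantiomeric pair, giving 5 + 1 = 6 stereoisomers in total.

6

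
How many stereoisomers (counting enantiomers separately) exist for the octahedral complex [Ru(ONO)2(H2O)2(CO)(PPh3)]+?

In an octahedral complex each vertex has one trans partner and four cis neighbours.
There are 6 geometric isomers: ONO cis, H2O cis (3 arrangements, 2 chiral); ONO trans, H2O cis; ONO cis, H2O trans; ONO trans, H2O trans.
Of these, 2 lack any improper symmetry element and so occur as enantiomeric pairs, giving 6 + 2 = 8 stereoisomers in total.

8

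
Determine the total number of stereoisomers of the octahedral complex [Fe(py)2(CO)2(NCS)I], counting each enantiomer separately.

8

An octahedron has six vertices in three trans pairs; every non-trans pair is cis.
The distinct arrangements are (6 in all): py trans, CO trans; py cis, CO trans; py trans, CO cis; py cis, CO cis (3 arrangements, 2 chiral).
Of these, 2 lack any improper symmetry element and so occur as enantiomeric pairs, giving 6 + 2 = 8 stereoisomers in total.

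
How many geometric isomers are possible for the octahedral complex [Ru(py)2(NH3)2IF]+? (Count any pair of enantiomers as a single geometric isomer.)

6

In an octahedral complex each vertex has one trans partner and four cis neighbours.
Working through the distinct placements yields 6 geometric isomers: py trans, NH3 trans; py cis, NH3 cis (3 arrangements, 2 chiral); py trans, NH3 cis; py cis, NH3 trans.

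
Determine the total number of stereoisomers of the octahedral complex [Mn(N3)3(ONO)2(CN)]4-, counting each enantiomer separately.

The six octahedral sites form three mutually perpendicular trans pairs.
The distinct arrangements are (3 in all): N3 mer, ONO trans; N3 fac, ONO cis; N3 mer, ONO cis.
Each arrangement has an internal mirror plane or centre of symmetry, so none is chiral.

3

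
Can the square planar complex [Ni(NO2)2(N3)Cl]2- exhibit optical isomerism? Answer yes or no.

There are 2 geometric isomers: NO2 cis; NO2 trans.
Each arrangement has an internal mirror plane or centre of symmetry, so none is chiral.

no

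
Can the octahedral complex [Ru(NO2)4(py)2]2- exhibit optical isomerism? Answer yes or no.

The six octahedral sites form three mutually perpendicular trans pairs.
The distinct arrangements are (2 in all): py trans; py cis.
Each arrangement has an internal mirror plane or centre of symmetry, so none is chiral.

no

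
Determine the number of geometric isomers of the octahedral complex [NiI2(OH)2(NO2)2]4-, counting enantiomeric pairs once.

5

There are 5 geometric isomers: I trans, OH trans, NO2 trans; I trans, OH cis, NO2 cis; I cis, OH trans, NO2 cis; I cis, OH cis, NO2 cis (chiral); I cis, OH cis, NO2 trans.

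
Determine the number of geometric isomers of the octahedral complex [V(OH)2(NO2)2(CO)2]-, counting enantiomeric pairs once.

5

An octahedron has six vertices in three trans pairs; every non-trans pair is cis.
Working through the distinct placements yields 5 geometric isomers: OH trans, NO2 trans, CO trans; OH cis, NO2 cis, CO trans; OH trans, NO2 cis, CO cis; OH cis, NO2 cis, CO cis (chiral); OH cis, NO2 trans, CO cis.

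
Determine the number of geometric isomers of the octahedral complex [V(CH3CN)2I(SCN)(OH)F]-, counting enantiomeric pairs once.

9

In an octahedral complex each vertex has one trans partner and four cis neighbours.
Systematic enumeration (placing each ligand type in turn and discarding arrangements equivalent by rotation or reflection) gives 9 geometric isomers.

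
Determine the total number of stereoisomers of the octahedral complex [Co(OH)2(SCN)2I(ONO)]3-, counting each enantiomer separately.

8

In an octahedral complex each vertex has one trans partner and four cis neighbours.
Working through the distinct placements yields 6 geometric isomers: OH cis, SCN trans; OH cis, SCN cis (3 arrangements, 2 chiral); OH trans, SCN trans; OH trans, SCN cis.
Of these, 2 lack any improper symmetry element and so occur as enantiomeric pairs, giving 6 + 2 = 8 stereoisomers in total.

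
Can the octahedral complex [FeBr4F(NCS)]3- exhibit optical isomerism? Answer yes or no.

The distinct arrangements are (2 in all): F and NCS mutually trans; F and NCS mutually cis.
Each arrangement has an internal mirror plane or centre of symmetry, so none is chiral.

no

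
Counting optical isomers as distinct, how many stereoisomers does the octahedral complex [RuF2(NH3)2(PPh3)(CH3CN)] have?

8

In an octahedral complex each vertex has one trans partner and four cis neighbours.
The distinct arrangements are (6 in all): F cis, NH3 cis (3 arrangements, 2 chiral); F cis, NH3 trans; F trans, NH3 cis; F trans, NH3 trans.
Of these, 2 lack any improper symmetry element and so occur as enantiomeric pairs, giving 6 + 2 = 8 stereoisomers in total.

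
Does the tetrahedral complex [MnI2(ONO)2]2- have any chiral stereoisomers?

no

All four vertices of a tetrahedron are equivalent and mutually adjacent, so cis/trans isomerism cannot arise.
Only one geometric arrangement is possible.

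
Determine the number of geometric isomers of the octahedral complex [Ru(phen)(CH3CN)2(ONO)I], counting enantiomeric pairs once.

4

Each phen is bidentate and must span two cis positions.
There are 4 geometric isomers: CH3CN trans; CH3CN cis (3 arrangements, 2 chiral).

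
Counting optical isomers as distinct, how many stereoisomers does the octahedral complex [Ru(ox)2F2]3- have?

3

An octahedron has six vertices in three trans pairs; every non-trans pair is cis.
Each ox is bidentate and must span two cis positions.
Working through the distinct placements yields 2 geometric isomers: F trans; F cis (chiral).
One of these lacks any improper symmetry element and so occurs as an enantiomeric pair, giving 2 + 1 = 3 stereoisomers in total.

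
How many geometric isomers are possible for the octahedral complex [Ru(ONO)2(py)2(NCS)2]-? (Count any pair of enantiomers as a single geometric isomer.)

The distinct arrangements are (5 in all): ONO trans, py trans, NCS trans; ONO cis, py cis, NCS trans; ONO cis, py trans, NCS cis; ONO cis, py cis, NCS cis (chiral); ONO trans, py cis, NCS cis.

5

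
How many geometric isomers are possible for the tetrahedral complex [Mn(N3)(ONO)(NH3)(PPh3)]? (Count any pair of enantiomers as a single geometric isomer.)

1

All four vertices of a tetrahedron are equivalent and mutually adjacent, so cis/trans isomerism cannot arise.
Only one geometric arrangement is possible; it has no improper symmetry element, so it exists as a pair of enantiomers (2 stereoisomers).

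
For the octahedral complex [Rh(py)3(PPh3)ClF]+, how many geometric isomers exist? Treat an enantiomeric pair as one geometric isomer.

An octahedron has six vertices in three trans pairs; every non-trans pair is cis.
Working through the distinct placements yields 4 geometric isomers: py mer (3 arrangements); py fac (chiral).

4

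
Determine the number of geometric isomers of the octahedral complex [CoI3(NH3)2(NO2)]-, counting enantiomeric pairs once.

3

In an octahedral complex each vertex has one trans partner and four cis neighbours.
Working through the distinct placements yields 3 geometric isomers: I mer, NH3 cis; I mer, NH3 trans; I fac, NH3 cis.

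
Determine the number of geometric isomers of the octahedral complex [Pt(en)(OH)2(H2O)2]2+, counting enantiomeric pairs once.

3

In an octahedral complex each vertex has one trans partner and four cis neighbours.
Each en is bidentate and must span two cis positions.
The distinct arrangements are (3 in all): OH cis, H2O trans; OH cis, H2O cis (chiral); OH trans, H2O cis.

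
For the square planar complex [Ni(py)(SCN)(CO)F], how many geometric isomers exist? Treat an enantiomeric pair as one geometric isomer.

Systematic placement gives 3 geometric isomers: (CO/SCN trans, F/py trans); (CO/py trans, F/SCN trans); (CO/F trans, SCN/py trans).

3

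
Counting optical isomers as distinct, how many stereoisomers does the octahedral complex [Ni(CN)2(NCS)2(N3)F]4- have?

8

The six octahedral sites form three mutually perpendicular trans pairs.
Working through the distinct placements yields 6 geometric isomers: CN trans, NCS trans; CN trans, NCS cis; CN cis, NCS trans; CN cis, NCS cis (3 arrangements, 2 chiral).
Of these, 2 lack any improper symmetry element and so occur as enantiomeric pairs, giving 6 + 2 = 8 stereoisomers in total.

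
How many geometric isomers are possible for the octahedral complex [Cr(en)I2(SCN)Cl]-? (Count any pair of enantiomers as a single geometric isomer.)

4

In an octahedral complex each vertex has one trans partner and four cis neighbours.
Each en is bidentate and must span two cis positions.
Working through the distinct placements yields 4 geometric isomers: I cis (3 arrangements, 2 chiral); I trans.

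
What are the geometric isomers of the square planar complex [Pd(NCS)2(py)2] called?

In a square planar complex each vertex has one trans partner and two cis neighbours.
Working through the distinct placements yields 2 geometric isomers: NCS cis; NCS trans.

cis and trans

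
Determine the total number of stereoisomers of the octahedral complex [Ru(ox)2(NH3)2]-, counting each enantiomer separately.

3

The six octahedral sites form three mutually perpendicular trans pairs.
Each ox is bidentate and must span two cis positions.
Working through the distinct placements yields 2 geometric isomers: NH3 trans; NH3 cis (chiral).
One of these lacks any improper symmetry element and so occurs as an enantiomeric pair, giving 2 + 1 = 3 stereoisomers in total.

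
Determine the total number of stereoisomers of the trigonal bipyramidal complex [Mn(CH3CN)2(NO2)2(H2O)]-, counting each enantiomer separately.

6

Exhaustive case analysis gives 5 geometric isomers.
One of these lacks any improper symmetry element and so occurs as an enantiomeric pair, giving 5 + 1 = 6 stereoisomers in total.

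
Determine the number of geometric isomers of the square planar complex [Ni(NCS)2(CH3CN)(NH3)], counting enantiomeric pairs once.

In a square planar complex each vertex has one trans partner and two cis neighbours.
Working through the distinct placements yields 2 geometric isomers: NCS cis; NCS trans.

2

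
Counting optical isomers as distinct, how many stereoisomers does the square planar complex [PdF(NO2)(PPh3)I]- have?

The distinct arrangements are (3 in all): (F/NO2 trans, I/PPh3 trans); (F/PPh3 trans, I/NO2 trans); (F/I trans, NO2/PPh3 trans).
Each arrangement has an internal mirror plane or centre of symmetry, so none is chiral.

3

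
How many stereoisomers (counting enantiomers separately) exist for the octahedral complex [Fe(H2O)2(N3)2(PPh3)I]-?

8

The distinct arrangements are (6 in all): H2O trans, N3 cis; H2O trans, N3 trans; H2O cis, N3 cis (3 arrangements, 2 chiral); H2O cis, N3 trans.
Of these, 2 lack any improper symmetry element and so occur as enantiomeric pairs, giving 6 + 2 = 8 stereoisomers in total.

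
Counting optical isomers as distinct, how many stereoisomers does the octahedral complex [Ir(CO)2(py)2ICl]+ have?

The six octahedral sites form three mutually perpendicular trans pairs.
Working through the distinct placements yields 6 geometric isomers: CO trans, py trans; CO trans, py cis; CO cis, py trans; CO cis, py cis (3 arrangements, 2 chiral).
Of these, 2 lack any improper symmetry element and so occur as enantiomeric pairs, giving 6 + 2 = 8 stereoisomers in total.

8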